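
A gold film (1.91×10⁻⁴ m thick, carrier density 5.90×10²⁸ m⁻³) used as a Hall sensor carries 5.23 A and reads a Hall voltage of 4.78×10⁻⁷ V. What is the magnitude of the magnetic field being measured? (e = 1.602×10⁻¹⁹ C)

B ≈ 0.165 T

From V_H = IB/(n e t), B = V_H n e t / I.
B = (4.78×10⁻⁷)(5.90×10²⁸)(1.602×10⁻¹⁹)(1.91×10⁻⁴)/5.23 ≈ 0.165 T.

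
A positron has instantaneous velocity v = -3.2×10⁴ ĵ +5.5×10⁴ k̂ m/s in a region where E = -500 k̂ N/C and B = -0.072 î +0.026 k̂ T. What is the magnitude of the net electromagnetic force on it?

|F| ≈ 7.89×10⁻¹⁶ N

v×B = (-832, -3960, -2300) N/C.
E + v×B = (-832, -3960, -2800) N/C.
F = q(E + v×B) = (1.602×10⁻¹⁹ C)·(-832, -3960, -2800) = (-1.33×10⁻¹⁶, -6.34×10⁻¹⁶, -4.49×10⁻¹⁶) N.
|F| = 7.89×10⁻¹⁶ N.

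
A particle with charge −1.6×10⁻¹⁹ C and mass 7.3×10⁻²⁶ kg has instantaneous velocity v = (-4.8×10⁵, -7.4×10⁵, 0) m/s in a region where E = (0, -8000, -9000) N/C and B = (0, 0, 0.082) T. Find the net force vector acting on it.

v×B = (-6.07×10⁴, 3.94×10⁴, 0) N/C.
E + v×B = (-6.07×10⁴, 3.14×10⁴, -9000) N/C.
F = q(E + v×B) = (−1.6×10⁻¹⁹ C)·(-6.07×10⁴, 3.14×10⁴, -9000) = (9.71×10⁻¹⁵, -5.02×10⁻¹⁵, 1.44×10⁻¹⁵) N.

F ≈ (9.71×10⁻¹⁵, -5.02×10⁻¹⁵, 1.44×10⁻¹⁵) N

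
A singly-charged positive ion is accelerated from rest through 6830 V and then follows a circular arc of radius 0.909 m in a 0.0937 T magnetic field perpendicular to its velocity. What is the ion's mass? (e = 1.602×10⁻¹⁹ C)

m ≈ 8.51×10⁻²⁶ kg

Combine |q|V = ½mv² and r = mv/(|q|B): eliminate v to get m = qB²r²/(2V).
m = (1.602×10⁻¹⁹)(0.0937)²(0.909)²/(2·6830) ≈ 8.51×10⁻²⁶ kg.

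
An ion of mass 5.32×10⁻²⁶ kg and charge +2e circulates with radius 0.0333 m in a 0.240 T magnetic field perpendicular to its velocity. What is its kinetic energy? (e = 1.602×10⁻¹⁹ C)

KE ≈ 6.16×10⁻¹⁷ J

v = |q|Br/m, then KE = ½mv² = (qBr)²/(2m).
v = (3.204×10⁻¹⁹)(0.240)(0.0333)/5.32×10⁻²⁶ ≈ 4.813×10⁴ m/s.
KE = ½(5.32×10⁻²⁶)(4.813×10⁴)² ≈ 6.16×10⁻¹⁷ J.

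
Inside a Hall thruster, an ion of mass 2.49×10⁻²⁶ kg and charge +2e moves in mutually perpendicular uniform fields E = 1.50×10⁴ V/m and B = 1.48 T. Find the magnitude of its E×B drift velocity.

The steady drift has the magnetic force balancing the electric force, so v_d = E/B.
v_d = 1.50×10⁴/1.48 = 1.01×10⁴ m/s.

v_d ≈ 1.01×10⁴ m/s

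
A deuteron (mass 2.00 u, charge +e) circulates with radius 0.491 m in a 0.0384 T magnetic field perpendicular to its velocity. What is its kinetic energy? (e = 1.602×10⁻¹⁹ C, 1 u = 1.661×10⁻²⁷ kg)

KE ≈ 8570 eV

v = |q|Br/m, then KE = ½mv² = (qBr)²/(2m).
v = (1.602×10⁻¹⁹)(0.0384)(0.491)/3.322×10⁻²⁷ ≈ 9.092×10⁵ m/s.
KE = ½(3.322×10⁻²⁷)(9.092×10⁵)² ≈ 1.37×10⁻¹⁵ J = 8570 eV.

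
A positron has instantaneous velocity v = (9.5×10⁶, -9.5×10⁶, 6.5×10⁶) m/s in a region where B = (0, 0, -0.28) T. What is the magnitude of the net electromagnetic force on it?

|F| ≈ 6.03×10⁻¹³ N

v×B = (2.66×10⁶, 2.66×10⁶, 0) N/C.
F = q v×B = (1.602×10⁻¹⁹ C)·(2.66×10⁶, 2.66×10⁶, 0) = (4.26×10⁻¹³, 4.26×10⁻¹³, 0) N.
|F| = 6.03×10⁻¹³ N.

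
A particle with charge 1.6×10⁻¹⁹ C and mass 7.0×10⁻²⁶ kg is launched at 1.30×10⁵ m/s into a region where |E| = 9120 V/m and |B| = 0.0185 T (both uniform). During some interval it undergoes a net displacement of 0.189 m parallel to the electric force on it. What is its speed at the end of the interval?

B does no work; ΔKE = |q|E d.
½mv_f² = ½mv₀² + |q|Ed = ½(7.0×10⁻²⁶)(1.30×10⁵)² + (1.6×10⁻¹⁹)(9120)(0.189) ≈ 5.915×10⁻¹⁶ J + 2.758×10⁻¹⁶ J ≈ 8.673×10⁻¹⁶ J.
v_f = √(2·8.673×10⁻¹⁶/7.0×10⁻²⁶) ≈ 1.57×10⁵ m/s.

v_f ≈ 1.57×10⁵ m/s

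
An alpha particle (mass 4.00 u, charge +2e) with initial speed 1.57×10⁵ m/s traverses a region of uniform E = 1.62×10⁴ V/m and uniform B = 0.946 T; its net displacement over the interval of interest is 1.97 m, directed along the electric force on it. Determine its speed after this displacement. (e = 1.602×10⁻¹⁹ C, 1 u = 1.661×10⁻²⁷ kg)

B does no work; ΔKE = |q|E d.
½mv_f² = ½mv₀² + |q|Ed = ½(6.644×10⁻²⁷)(1.57×10⁵)² + (3.204×10⁻¹⁹)(1.62×10⁴)(1.97) ≈ 8.188×10⁻¹⁷ J + 1.023×10⁻¹⁴ J ≈ 1.031×10⁻¹⁴ J.
v_f = √(2·1.031×10⁻¹⁴/6.644×10⁻²⁷) ≈ 1.76×10⁶ m/s.

v_f ≈ 1.76×10⁶ m/s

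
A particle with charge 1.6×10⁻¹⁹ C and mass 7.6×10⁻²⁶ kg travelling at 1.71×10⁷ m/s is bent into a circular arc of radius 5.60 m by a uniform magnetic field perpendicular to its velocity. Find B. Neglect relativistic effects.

From |q|vB = mv²/r, B = mv/(|q|r).
B = (7.6×10⁻²⁶)(1.71×10⁷)/((1.6×10⁻¹⁹)(5.60)) ≈ 1.45 T.

B ≈ 1.45 T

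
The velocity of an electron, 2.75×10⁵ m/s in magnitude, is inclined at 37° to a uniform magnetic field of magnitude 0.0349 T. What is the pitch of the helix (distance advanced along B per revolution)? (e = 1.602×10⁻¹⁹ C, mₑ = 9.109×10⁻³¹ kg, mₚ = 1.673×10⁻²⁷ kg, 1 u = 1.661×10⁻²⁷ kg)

v∥ = v cosθ = 2.75×10⁵·cos37° ≈ 2.196×10⁵ m/s.
T = 2πm/(|q|B) = 2π(9.109×10⁻³¹)/((1.602×10⁻¹⁹)(0.0349)) ≈ 1.024×10⁻⁹ s.
pitch = v∥ T = (2.196×10⁵)(1.024×10⁻⁹) ≈ 2.25×10⁻⁴ m.

p ≈ 2.25×10⁻⁴ m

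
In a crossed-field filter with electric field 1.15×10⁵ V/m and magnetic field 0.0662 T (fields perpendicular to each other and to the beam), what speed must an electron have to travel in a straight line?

Straight-line motion ⇒ electric and magnetic forces cancel, so E = vB.
v = E/B = 1.15×10⁵/0.0662 = 1.74×10⁶ m/s.
The result is independent of the particle's charge and mass.

v = 1.74×10⁶ m/s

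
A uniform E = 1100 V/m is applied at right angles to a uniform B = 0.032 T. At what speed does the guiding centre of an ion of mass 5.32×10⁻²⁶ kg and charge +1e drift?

In crossed fields the guiding centre drifts at v_d = |E×B|/B² = E/B, independent of charge and mass.
v_d = 1100/0.032 = 3.4×10⁴ m/s.

v_d ≈ 3.4×10⁴ m/s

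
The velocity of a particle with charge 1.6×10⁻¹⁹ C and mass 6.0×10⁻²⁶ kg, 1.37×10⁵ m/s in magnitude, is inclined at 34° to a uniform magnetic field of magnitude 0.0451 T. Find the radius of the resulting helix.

v⊥ = v sinθ = 1.37×10⁵·sin34° ≈ 7.661×10⁴ m/s.
r = m v⊥/(|q|B) = (6.0×10⁻²⁶)(7.661×10⁴)/((1.6×10⁻¹⁹)(0.0451)) ≈ 0.637 m.

r ≈ 0.637 m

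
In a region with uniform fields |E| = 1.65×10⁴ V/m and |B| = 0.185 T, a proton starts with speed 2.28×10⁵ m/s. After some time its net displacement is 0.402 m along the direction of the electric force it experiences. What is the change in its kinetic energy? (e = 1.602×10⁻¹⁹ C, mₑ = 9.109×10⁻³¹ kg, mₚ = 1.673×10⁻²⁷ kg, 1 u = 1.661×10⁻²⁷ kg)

The magnetic force is always ⟂ v and does no work; only the electric force changes KE.
ΔKE = F_E · d = |q|E d = (1.602×10⁻¹⁹)(1.65×10⁴)(0.402) ≈ 1.06×10⁻¹⁵ J.

ΔKE ≈ 1.06×10⁻¹⁵ J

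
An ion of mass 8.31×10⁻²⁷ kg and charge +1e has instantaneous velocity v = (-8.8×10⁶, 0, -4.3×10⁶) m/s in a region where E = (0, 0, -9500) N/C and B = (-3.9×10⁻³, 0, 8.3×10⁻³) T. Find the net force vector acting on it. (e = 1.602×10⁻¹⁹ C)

F ≈ (0, 1.44×10⁻¹⁴, -1.52×10⁻¹⁵) N

v×B = (0, 8.98×10⁴, 0) N/C.
E + v×B = (0, 8.98×10⁴, -9500) N/C.
F = q(E + v×B) = (1.602×10⁻¹⁹ C)·(0, 8.98×10⁴, -9500) = (0, 1.44×10⁻¹⁴, -1.52×10⁻¹⁵) N.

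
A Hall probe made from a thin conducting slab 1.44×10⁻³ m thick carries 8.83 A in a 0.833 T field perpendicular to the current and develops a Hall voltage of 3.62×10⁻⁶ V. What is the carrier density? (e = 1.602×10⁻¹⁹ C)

n ≈ 8.81×10²⁷ m⁻³

From V_H = IB/(n e t), n = IB/(V_H e t).
n = (8.83)(0.833)/((3.62×10⁻⁶)(1.602×10⁻¹⁹)(1.44×10⁻³)) ≈ 8.81×10²⁷ m⁻³.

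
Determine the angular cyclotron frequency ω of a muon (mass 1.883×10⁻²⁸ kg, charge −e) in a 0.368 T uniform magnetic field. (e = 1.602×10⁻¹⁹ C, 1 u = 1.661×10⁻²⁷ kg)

ω ≈ 3.13×10⁸ rad/s

ω = |q|B/m.
ω = (1.602×10⁻¹⁹)(0.368)/1.883×10⁻²⁸ ≈ 3.13×10⁸ rad/s.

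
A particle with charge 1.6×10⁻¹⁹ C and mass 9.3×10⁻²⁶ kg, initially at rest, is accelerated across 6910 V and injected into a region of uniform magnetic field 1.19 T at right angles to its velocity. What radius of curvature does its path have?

Acceleration: |q|V = ½mv² ⇒ v = √(2|q|V/m) = √(2·1.6×10⁻¹⁹·6910/9.3×10⁻²⁶) ≈ 1.542×10⁵ m/s.
In the field: r = mv/(|q|B) = (9.3×10⁻²⁶)(1.542×10⁵)/((1.6×10⁻¹⁹)(1.19)) ≈ 0.0753 m.

r ≈ 0.0753 m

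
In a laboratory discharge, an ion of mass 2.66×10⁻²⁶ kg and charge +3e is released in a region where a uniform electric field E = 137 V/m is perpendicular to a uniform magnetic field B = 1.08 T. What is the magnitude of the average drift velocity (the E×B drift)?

In crossed fields the guiding centre drifts at v_d = |E×B|/B² = E/B, independent of charge and mass.
v_d = 137/1.08 = 127 m/s.

v_d ≈ 127 m/s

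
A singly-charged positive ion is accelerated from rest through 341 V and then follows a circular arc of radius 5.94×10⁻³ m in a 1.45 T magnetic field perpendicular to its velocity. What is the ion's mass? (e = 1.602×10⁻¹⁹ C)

m ≈ 1.74×10⁻²⁶ kg

Combine |q|V = ½mv² and r = mv/(|q|B): eliminate v to get m = qB²r²/(2V).
m = (1.602×10⁻¹⁹)(1.45)²(5.94×10⁻³)²/(2·341) ≈ 1.74×10⁻²⁶ kg.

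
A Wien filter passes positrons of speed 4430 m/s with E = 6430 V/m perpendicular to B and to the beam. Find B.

B = 1.45 T

Balance of forces in the selector: qE = qvB ⇒ B = E/v.
B = 6430/4430 = 1.45 T.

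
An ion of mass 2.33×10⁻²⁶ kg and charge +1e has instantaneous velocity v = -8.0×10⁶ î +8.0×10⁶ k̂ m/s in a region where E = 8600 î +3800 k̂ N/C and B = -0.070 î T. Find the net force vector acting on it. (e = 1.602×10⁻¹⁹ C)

F ≈ (1.38×10⁻¹⁵, -8.97×10⁻¹⁴, 6.09×10⁻¹⁶) N

v×B = (0, -5.60×10⁵, 0) N/C.
E + v×B = (8600, -5.60×10⁵, 3800) N/C.
F = q(E + v×B) = (1.602×10⁻¹⁹ C)·(8600, -5.60×10⁵, 3800) = (1.38×10⁻¹⁵, -8.97×10⁻¹⁴, 6.09×10⁻¹⁶) N.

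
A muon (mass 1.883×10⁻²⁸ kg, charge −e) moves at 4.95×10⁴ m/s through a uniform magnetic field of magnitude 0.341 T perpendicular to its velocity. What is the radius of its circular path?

The magnetic force provides the centripetal force: |q|vB = mv²/r.
r = mv/(|q|B) = (1.883×10⁻²⁸)(4.95×10⁴)/((1.602×10⁻¹⁹)(0.341)) ≈ 1.71×10⁻⁴ m.

r ≈ 1.71×10⁻⁴ m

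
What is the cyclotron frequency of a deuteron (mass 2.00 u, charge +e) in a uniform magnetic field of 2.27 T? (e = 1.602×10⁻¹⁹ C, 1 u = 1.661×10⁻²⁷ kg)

f ≈ 1.74×10⁷ Hz

f = |q|B/(2πm).
f = (1.602×10⁻¹⁹)(2.27)/(2π·3.322×10⁻²⁷) ≈ 1.74×10⁷ Hz.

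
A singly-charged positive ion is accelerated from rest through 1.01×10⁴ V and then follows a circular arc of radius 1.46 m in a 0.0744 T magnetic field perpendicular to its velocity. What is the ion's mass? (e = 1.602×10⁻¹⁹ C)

Combine |q|V = ½mv² and r = mv/(|q|B): eliminate v to get m = qB²r²/(2V).
m = (1.602×10⁻¹⁹)(0.0744)²(1.46)²/(2·1.01×10⁴) ≈ 9.36×10⁻²⁶ kg.

m ≈ 9.36×10⁻²⁶ kg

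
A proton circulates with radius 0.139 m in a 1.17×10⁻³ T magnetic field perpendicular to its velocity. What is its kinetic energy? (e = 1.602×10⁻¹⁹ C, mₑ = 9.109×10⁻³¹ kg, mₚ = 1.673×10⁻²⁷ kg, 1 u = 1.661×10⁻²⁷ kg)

KE ≈ 2.03×10⁻¹⁹ J

v = |q|Br/m, then KE = ½mv² = (qBr)²/(2m).
v = (1.602×10⁻¹⁹)(1.17×10⁻³)(0.139)/1.673×10⁻²⁷ ≈ 1.557×10⁴ m/s.
KE = ½(1.673×10⁻²⁷)(1.557×10⁴)² ≈ 2.03×10⁻¹⁹ J.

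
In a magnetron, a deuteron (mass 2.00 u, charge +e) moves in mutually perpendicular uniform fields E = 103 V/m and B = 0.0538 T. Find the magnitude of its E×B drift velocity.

v_d ≈ 1910 m/s

In crossed fields the guiding centre drifts at v_d = |E×B|/B² = E/B, independent of charge and mass.
v_d = 103/0.0538 = 1910 m/s.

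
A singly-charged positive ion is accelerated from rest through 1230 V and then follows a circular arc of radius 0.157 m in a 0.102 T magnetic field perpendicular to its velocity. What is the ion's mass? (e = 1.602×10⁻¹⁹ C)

Combine |q|V = ½mv² and r = mv/(|q|B): eliminate v to get m = qB²r²/(2V).
m = (1.602×10⁻¹⁹)(0.102)²(0.157)²/(2·1230) ≈ 1.67×10⁻²⁶ kg.

m ≈ 1.67×10⁻²⁶ kg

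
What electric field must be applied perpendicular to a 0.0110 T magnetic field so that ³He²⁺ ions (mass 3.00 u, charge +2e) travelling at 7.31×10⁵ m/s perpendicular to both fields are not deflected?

E = 8040 V/m

For straight-line motion qE = qvB, so E = vB.
E = 7.31×10⁵ × 0.0110 = 8040 V/m.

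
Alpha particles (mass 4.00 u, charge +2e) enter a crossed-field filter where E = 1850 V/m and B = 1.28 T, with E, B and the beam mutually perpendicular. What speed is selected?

v = 1450 m/s

Zero net Lorentz force requires |qE| = |q v×B|, i.e. E = vB.
v = E/B = 1850/1.28 = 1450 m/s.
The result is independent of the particle's charge and mass.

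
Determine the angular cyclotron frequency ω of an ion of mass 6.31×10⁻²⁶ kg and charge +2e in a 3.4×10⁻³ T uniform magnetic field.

ω = |q|B/m.
ω = (3.204×10⁻¹⁹)(3.4×10⁻³)/6.31×10⁻²⁶ ≈ 1.7×10⁴ rad/s.

ω ≈ 1.7×10⁴ rad/s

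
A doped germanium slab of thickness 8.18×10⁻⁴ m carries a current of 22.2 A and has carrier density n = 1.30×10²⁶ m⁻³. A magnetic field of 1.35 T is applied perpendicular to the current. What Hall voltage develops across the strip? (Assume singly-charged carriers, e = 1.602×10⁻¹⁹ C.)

V_H = IB/(n e t).
V_H = (22.2)(1.35)/((1.30×10²⁶)(1.602×10⁻¹⁹)(8.18×10⁻⁴)) ≈ 1.76×10⁻³ V.

V_H ≈ 1.76×10⁻³ V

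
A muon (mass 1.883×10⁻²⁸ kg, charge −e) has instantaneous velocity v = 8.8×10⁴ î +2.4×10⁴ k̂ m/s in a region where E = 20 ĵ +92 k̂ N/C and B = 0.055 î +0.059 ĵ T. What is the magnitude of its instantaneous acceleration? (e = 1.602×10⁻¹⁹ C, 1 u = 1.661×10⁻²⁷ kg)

|a| ≈ 4.79×10¹² m/s²

v×B = (-1420, 1320, 5190) N/C.
E + v×B = (-1420, 1340, 5280) N/C.
F = q(E + v×B) = (−1.602×10⁻¹⁹ C)·(-1420, 1340, 5280) = (2.27×10⁻¹⁶, -2.15×10⁻¹⁶, -8.46×10⁻¹⁶) N.
|a| = |F|/m = 9.023×10⁻¹⁶/1.883×10⁻²⁸ ≈ 4.79×10¹² m/s².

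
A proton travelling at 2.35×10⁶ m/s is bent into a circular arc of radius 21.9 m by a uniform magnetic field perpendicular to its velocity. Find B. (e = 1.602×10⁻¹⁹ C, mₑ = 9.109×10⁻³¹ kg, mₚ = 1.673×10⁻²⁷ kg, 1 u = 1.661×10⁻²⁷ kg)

B ≈ 1.12×10⁻³ T

From |q|vB = mv²/r, B = mv/(|q|r).
B = (1.673×10⁻²⁷)(2.35×10⁶)/((1.602×10⁻¹⁹)(21.9)) ≈ 1.12×10⁻³ T.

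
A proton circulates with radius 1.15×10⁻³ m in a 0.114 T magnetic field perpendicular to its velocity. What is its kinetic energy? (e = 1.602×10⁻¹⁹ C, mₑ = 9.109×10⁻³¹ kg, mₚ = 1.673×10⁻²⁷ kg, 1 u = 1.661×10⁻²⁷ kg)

KE ≈ 0.823 eV

v = |q|Br/m, then KE = ½mv² = (qBr)²/(2m).
v = (1.602×10⁻¹⁹)(0.114)(1.15×10⁻³)/1.673×10⁻²⁷ ≈ 1.255×10⁴ m/s.
KE = ½(1.673×10⁻²⁷)(1.255×10⁴)² ≈ 1.32×10⁻¹⁹ J = 0.823 eV.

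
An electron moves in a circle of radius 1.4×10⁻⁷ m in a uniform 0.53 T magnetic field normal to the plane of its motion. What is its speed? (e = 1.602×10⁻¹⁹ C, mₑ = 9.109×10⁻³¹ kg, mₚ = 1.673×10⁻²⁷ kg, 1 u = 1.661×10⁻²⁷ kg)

v ≈ 1.3×10⁴ m/s

From |q|vB = mv²/r, v = |q|Br/m.
v = (1.602×10⁻¹⁹)(0.53)(1.4×10⁻⁷)/9.109×10⁻³¹ ≈ 1.3×10⁴ m/s.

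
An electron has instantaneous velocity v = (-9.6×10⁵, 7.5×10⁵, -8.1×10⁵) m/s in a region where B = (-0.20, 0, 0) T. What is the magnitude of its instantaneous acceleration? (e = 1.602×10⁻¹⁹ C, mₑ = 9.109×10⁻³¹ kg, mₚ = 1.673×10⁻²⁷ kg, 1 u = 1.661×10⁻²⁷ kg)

v×B = (0, 1.62×10⁵, 1.50×10⁵) N/C.
F = q v×B = (−1.602×10⁻¹⁹ C)·(0, 1.62×10⁵, 1.50×10⁵) = (0, -2.60×10⁻¹⁴, -2.40×10⁻¹⁴) N.
|a| = |F|/m = 3.537×10⁻¹⁴/9.109×10⁻³¹ ≈ 3.88×10¹⁶ m/s².

|a| ≈ 3.88×10¹⁶ m/s²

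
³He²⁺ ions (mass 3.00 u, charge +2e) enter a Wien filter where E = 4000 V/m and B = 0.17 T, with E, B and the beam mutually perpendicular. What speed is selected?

v = 2.4×10⁴ m/s

Straight-line motion ⇒ electric and magnetic forces cancel, so E = vB.
v = E/B = 4000/0.17 = 2.4×10⁴ m/s.
The result is independent of the particle's charge and mass.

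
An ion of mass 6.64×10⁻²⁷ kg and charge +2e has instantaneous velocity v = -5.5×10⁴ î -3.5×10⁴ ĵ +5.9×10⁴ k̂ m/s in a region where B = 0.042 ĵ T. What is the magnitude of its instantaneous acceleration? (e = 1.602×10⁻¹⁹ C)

v×B = (-2480, 0, -2310) N/C.
F = q v×B = (3.204×10⁻¹⁹ C)·(-2480, 0, -2310) = (-7.94×10⁻¹⁶, 0, -7.40×10⁻¹⁶) N.
|a| = |F|/m = 1.085×10⁻¹⁵/6.64×10⁻²⁷ ≈ 1.63×10¹¹ m/s².

|a| ≈ 1.63×10¹¹ m/s²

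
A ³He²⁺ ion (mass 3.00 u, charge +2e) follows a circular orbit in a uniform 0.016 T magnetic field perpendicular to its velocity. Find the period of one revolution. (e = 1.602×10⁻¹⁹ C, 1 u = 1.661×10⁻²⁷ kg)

T ≈ 6.1×10⁻⁶ s

The cyclotron period depends only on m, q, B: T = 2πm/(|q|B).
T = 2π(4.983×10⁻²⁷)/((3.204×10⁻¹⁹)(0.016)) ≈ 6.1×10⁻⁶ s.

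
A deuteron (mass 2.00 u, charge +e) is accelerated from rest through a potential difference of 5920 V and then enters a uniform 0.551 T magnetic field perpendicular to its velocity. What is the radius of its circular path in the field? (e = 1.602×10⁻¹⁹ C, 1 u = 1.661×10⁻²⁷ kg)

Acceleration: |q|V = ½mv² ⇒ v = √(2|q|V/m) = √(2·1.602×10⁻¹⁹·5920/3.322×10⁻²⁷) ≈ 7.556×10⁵ m/s.
In the field: r = mv/(|q|B) = (3.322×10⁻²⁷)(7.556×10⁵)/((1.602×10⁻¹⁹)(0.551)) ≈ 0.0284 m.

r ≈ 0.0284 m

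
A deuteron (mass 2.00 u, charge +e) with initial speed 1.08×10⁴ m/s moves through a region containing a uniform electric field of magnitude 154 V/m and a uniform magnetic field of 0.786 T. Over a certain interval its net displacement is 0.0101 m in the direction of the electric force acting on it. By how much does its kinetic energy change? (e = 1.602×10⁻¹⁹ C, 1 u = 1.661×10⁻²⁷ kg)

The magnetic force is always ⟂ v and does no work; only the electric force changes KE.
ΔKE = F_E · d = |q|E d = (1.602×10⁻¹⁹)(154)(0.0101) ≈ 2.49×10⁻¹⁹ J.

ΔKE ≈ 2.49×10⁻¹⁹ J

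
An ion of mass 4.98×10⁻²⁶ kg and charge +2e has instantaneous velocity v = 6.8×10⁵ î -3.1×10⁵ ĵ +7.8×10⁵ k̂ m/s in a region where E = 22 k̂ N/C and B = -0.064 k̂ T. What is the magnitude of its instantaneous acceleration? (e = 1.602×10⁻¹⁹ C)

|a| ≈ 3.08×10¹¹ m/s²

v×B = (1.98×10⁴, 4.35×10⁴, 0) N/C.
E + v×B = (1.98×10⁴, 4.35×10⁴, 22.0) N/C.
F = q(E + v×B) = (3.204×10⁻¹⁹ C)·(1.98×10⁴, 4.35×10⁴, 22.0) = (6.36×10⁻¹⁵, 1.39×10⁻¹⁴, 7.05×10⁻¹⁸) N.
|a| = |F|/m = 1.532×10⁻¹⁴/4.98×10⁻²⁶ ≈ 3.08×10¹¹ m/s².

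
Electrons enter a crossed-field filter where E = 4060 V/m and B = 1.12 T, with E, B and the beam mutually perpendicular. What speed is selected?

v = 3620 m/s

For undeflected motion the electric and magnetic forces balance: qE = qvB.
v = E/B = 4060/1.12 = 3620 m/s.
The result is independent of the particle's charge and mass.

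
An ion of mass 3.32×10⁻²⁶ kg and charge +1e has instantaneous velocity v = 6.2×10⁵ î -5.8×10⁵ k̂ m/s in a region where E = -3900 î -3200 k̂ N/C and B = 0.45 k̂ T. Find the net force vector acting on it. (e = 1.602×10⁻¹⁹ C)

F ≈ (-6.25×10⁻¹⁶, -4.47×10⁻¹⁴, -5.13×10⁻¹⁶) N

v×B = (0, -2.79×10⁵, 0) N/C.
E + v×B = (-3900, -2.79×10⁵, -3200) N/C.
F = q(E + v×B) = (1.602×10⁻¹⁹ C)·(-3900, -2.79×10⁵, -3200) = (-6.25×10⁻¹⁶, -4.47×10⁻¹⁴, -5.13×10⁻¹⁶) N.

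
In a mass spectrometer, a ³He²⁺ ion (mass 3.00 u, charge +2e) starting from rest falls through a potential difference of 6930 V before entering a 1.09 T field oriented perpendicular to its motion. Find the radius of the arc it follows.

r ≈ 0.0135 m

Acceleration: |q|V = ½mv² ⇒ v = √(2|q|V/m) = √(2·3.204×10⁻¹⁹·6930/4.983×10⁻²⁷) ≈ 9.440×10⁵ m/s.
In the field: r = mv/(|q|B) = (4.983×10⁻²⁷)(9.440×10⁵)/((3.204×10⁻¹⁹)(1.09)) ≈ 0.0135 m.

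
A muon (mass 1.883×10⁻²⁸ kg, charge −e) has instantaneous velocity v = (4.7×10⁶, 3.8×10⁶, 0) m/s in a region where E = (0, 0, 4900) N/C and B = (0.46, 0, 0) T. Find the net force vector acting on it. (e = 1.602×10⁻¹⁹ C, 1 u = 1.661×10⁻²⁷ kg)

v×B = (0, 0, -1.75×10⁶) N/C.
E + v×B = (0, 0, -1.74×10⁶) N/C.
F = q(E + v×B) = (−1.602×10⁻¹⁹ C)·(0, 0, -1.74×10⁶) = (0, 0, 2.79×10⁻¹³) N.

F ≈ (0, 0, 2.79×10⁻¹³) N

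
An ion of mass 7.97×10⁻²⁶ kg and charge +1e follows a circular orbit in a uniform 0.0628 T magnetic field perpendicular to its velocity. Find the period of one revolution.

The cyclotron period depends only on m, q, B: T = 2πm/(|q|B).
T = 2π(7.97×10⁻²⁶)/((1.602×10⁻¹⁹)(0.0628)) ≈ 4.98×10⁻⁵ s.

T ≈ 4.98×10⁻⁵ s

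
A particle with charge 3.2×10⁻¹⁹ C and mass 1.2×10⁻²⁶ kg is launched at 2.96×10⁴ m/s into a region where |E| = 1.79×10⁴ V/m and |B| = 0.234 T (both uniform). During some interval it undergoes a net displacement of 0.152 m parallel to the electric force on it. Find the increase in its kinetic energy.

The magnetic force is always ⟂ v and does no work; only the electric force changes KE.
ΔKE = F_E · d = |q|E d = (3.2×10⁻¹⁹)(1.79×10⁴)(0.152) ≈ 8.71×10⁻¹⁶ J.

ΔKE ≈ 8.71×10⁻¹⁶ J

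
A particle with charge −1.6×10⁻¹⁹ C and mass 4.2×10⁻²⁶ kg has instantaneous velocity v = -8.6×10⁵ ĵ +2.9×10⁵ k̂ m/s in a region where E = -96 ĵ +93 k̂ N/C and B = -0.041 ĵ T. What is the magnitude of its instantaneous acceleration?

|a| ≈ 4.53×10¹⁰ m/s²

v×B = (1.19×10⁴, 0, 0) N/C.
E + v×B = (1.19×10⁴, -96.0, 93.0) N/C.
F = q(E + v×B) = (−1.6×10⁻¹⁹ C)·(1.19×10⁴, -96.0, 93.0) = (-1.90×10⁻¹⁵, 1.54×10⁻¹⁷, -1.49×10⁻¹⁷) N.
|a| = |F|/m = 1.903×10⁻¹⁵/4.2×10⁻²⁶ ≈ 4.53×10¹⁰ m/s².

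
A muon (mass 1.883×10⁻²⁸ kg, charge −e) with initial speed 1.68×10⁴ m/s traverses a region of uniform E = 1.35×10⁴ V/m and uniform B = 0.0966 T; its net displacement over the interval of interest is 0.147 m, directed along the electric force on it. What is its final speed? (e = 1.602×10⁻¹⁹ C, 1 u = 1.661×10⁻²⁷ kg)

B does no work; ΔKE = |q|E d.
½mv_f² = ½mv₀² + |q|Ed = ½(1.883×10⁻²⁸)(1.68×10⁴)² + (1.602×10⁻¹⁹)(1.35×10⁴)(0.147) ≈ 2.657×10⁻²⁰ J + 3.179×10⁻¹⁶ J ≈ 3.179×10⁻¹⁶ J.
v_f = √(2·3.179×10⁻¹⁶/1.883×10⁻²⁸) ≈ 1.84×10⁶ m/s.

v_f ≈ 1.84×10⁶ m/s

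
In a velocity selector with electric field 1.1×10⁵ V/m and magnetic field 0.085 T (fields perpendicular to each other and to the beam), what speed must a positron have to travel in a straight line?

Zero net Lorentz force requires |qE| = |q v×B|, i.e. E = vB.
v = E/B = 1.1×10⁵/0.085 = 1.3×10⁶ m/s.

v = 1.3×10⁶ m/s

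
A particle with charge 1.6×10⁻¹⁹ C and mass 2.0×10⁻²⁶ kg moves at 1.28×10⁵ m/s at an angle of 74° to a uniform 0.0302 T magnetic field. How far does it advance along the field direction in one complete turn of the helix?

v∥ = v cosθ = 1.28×10⁵·cos74° ≈ 3.528×10⁴ m/s.
T = 2πm/(|q|B) = 2π(2.0×10⁻²⁶)/((1.6×10⁻¹⁹)(0.0302)) ≈ 2.601×10⁻⁵ s.
pitch = v∥ T = (3.528×10⁴)(2.601×10⁻⁵) ≈ 0.918 m.

p ≈ 0.918 m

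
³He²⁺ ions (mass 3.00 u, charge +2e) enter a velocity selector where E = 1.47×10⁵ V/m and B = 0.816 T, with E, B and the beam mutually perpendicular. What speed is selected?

v = 1.80×10⁵ m/s

Zero net Lorentz force requires |qE| = |q v×B|, i.e. E = vB.
v = E/B = 1.47×10⁵/0.816 = 1.80×10⁵ m/s.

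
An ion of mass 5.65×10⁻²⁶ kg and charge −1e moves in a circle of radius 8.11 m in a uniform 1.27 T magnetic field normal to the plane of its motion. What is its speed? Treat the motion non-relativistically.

v ≈ 2.92×10⁷ m/s

From |q|vB = mv²/r, v = |q|Br/m.
v = (1.602×10⁻¹⁹)(1.27)(8.11)/5.65×10⁻²⁶ ≈ 2.92×10⁷ m/s.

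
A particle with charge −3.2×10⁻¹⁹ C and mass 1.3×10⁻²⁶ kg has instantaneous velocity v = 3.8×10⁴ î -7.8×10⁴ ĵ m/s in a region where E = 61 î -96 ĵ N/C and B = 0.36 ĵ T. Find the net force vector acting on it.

v×B = (0, 0, 1.37×10⁴) N/C.
E + v×B = (61.0, -96.0, 1.37×10⁴) N/C.
F = q(E + v×B) = (−3.2×10⁻¹⁹ C)·(61.0, -96.0, 1.37×10⁴) = (-1.95×10⁻¹⁷, 3.07×10⁻¹⁷, -4.38×10⁻¹⁵) N.

F ≈ (-1.95×10⁻¹⁷, 3.07×10⁻¹⁷, -4.38×10⁻¹⁵) N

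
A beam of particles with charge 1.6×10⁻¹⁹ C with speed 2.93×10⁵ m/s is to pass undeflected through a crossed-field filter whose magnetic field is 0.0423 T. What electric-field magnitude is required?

E = 1.24×10⁴ V/m

For straight-line motion qE = qvB, so E = vB.
E = 2.93×10⁵ × 0.0423 = 1.24×10⁴ V/m.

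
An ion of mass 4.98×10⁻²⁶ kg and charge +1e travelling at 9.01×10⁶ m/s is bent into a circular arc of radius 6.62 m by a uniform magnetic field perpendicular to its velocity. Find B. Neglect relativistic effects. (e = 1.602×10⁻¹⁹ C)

From |q|vB = mv²/r, B = mv/(|q|r).
B = (4.98×10⁻²⁶)(9.01×10⁶)/((1.602×10⁻¹⁹)(6.62)) ≈ 0.423 T.

B ≈ 0.423 T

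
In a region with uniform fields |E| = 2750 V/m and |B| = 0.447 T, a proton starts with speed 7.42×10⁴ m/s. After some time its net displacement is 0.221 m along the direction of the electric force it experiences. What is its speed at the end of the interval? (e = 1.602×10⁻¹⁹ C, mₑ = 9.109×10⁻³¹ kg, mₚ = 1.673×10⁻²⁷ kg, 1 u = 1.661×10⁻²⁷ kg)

B does no work; ΔKE = |q|E d.
½mv_f² = ½mv₀² + |q|Ed = ½(1.673×10⁻²⁷)(7.42×10⁴)² + (1.602×10⁻¹⁹)(2750)(0.221) ≈ 4.605×10⁻¹⁸ J + 9.736×10⁻¹⁷ J ≈ 1.020×10⁻¹⁶ J.
v_f = √(2·1.020×10⁻¹⁶/1.673×10⁻²⁷) ≈ 3.49×10⁵ m/s.

v_f ≈ 3.49×10⁵ m/s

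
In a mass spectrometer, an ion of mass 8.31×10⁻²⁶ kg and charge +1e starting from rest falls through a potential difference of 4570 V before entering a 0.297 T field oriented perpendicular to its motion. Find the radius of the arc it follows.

Acceleration: |q|V = ½mv² ⇒ v = √(2|q|V/m) = √(2·1.602×10⁻¹⁹·4570/8.31×10⁻²⁶) ≈ 1.327×10⁵ m/s.
In the field: r = mv/(|q|B) = (8.31×10⁻²⁶)(1.327×10⁵)/((1.602×10⁻¹⁹)(0.297)) ≈ 0.232 m.

r ≈ 0.232 m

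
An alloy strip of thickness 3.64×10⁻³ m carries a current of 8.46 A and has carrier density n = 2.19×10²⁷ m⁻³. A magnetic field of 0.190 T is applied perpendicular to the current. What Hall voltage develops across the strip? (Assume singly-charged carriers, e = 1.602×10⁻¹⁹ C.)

V_H = IB/(n e t).
V_H = (8.46)(0.190)/((2.19×10²⁷)(1.602×10⁻¹⁹)(3.64×10⁻³)) ≈ 1.26×10⁻⁶ V.

V_H ≈ 1.26×10⁻⁶ V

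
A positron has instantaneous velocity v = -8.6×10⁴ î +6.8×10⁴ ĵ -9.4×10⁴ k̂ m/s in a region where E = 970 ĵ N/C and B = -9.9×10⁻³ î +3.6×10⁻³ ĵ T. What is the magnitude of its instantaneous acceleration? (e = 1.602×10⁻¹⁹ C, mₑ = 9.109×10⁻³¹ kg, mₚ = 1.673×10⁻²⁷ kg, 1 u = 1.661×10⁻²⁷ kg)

|a| ≈ 3.45×10¹⁴ m/s²

v×B = (338, 931, 364) N/C.
E + v×B = (338, 1900, 364) N/C.
F = q(E + v×B) = (1.602×10⁻¹⁹ C)·(338, 1900, 364) = (5.42×10⁻¹⁷, 3.04×10⁻¹⁶, 5.82×10⁻¹⁷) N.
|a| = |F|/m = 3.147×10⁻¹⁶/9.109×10⁻³¹ ≈ 3.45×10¹⁴ m/s².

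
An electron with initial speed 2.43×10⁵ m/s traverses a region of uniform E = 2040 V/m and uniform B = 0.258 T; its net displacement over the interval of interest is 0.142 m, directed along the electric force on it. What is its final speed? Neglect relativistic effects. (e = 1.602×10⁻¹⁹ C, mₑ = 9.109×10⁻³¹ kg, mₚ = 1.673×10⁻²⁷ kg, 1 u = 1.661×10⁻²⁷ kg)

v_f ≈ 1.01×10⁷ m/s

B does no work; ΔKE = |q|E d.
½mv_f² = ½mv₀² + |q|Ed = ½(9.109×10⁻³¹)(2.43×10⁵)² + (1.602×10⁻¹⁹)(2040)(0.142) ≈ 2.689×10⁻²⁰ J + 4.641×10⁻¹⁷ J ≈ 4.643×10⁻¹⁷ J.
v_f = √(2·4.643×10⁻¹⁷/9.109×10⁻³¹) ≈ 1.01×10⁷ m/s.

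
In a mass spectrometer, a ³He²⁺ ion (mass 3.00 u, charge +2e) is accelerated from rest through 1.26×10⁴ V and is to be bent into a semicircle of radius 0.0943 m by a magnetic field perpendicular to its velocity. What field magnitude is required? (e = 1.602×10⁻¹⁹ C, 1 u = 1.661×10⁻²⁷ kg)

B ≈ 0.210 T

v = √(2|q|V/m) = √(2·3.204×10⁻¹⁹·1.26×10⁴/4.983×10⁻²⁷) ≈ 1.273×10⁶ m/s.
B = mv/(|q|r) = (4.983×10⁻²⁷)(1.273×10⁶)/((3.204×10⁻¹⁹)(0.0943)) ≈ 0.210 T.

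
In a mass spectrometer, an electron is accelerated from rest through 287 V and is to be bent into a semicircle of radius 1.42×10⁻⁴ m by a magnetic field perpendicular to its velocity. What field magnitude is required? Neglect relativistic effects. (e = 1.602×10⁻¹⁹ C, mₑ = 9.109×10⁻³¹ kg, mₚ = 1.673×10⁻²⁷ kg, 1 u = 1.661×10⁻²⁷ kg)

v = √(2|q|V/m) = √(2·1.602×10⁻¹⁹·287/9.109×10⁻³¹) ≈ 1.005×10⁷ m/s.
B = mv/(|q|r) = (9.109×10⁻³¹)(1.005×10⁷)/((1.602×10⁻¹⁹)(1.42×10⁻⁴)) ≈ 0.402 T.

B ≈ 0.402 T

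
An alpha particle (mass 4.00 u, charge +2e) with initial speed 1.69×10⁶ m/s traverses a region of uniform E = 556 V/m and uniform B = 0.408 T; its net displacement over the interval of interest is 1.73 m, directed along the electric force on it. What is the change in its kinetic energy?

The magnetic force is always ⟂ v and does no work; only the electric force changes KE.
ΔKE = F_E · d = |q|E d = (3.204×10⁻¹⁹)(556)(1.73) ≈ 3.08×10⁻¹⁶ J.

ΔKE ≈ 3.08×10⁻¹⁶ J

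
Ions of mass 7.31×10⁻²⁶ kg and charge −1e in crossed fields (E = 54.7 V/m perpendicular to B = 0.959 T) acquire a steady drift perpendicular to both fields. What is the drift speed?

v_d ≈ 57.0 m/s

In crossed fields the guiding centre drifts at v_d = |E×B|/B² = E/B, independent of charge and mass.
v_d = 54.7/0.959 = 57.0 m/s.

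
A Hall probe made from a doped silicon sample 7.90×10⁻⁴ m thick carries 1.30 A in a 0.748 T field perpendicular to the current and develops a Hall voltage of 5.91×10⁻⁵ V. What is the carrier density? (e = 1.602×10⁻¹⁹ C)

From V_H = IB/(n e t), n = IB/(V_H e t).
n = (1.30)(0.748)/((5.91×10⁻⁵)(1.602×10⁻¹⁹)(7.90×10⁻⁴)) ≈ 1.30×10²⁶ m⁻³.

n ≈ 1.30×10²⁶ m⁻³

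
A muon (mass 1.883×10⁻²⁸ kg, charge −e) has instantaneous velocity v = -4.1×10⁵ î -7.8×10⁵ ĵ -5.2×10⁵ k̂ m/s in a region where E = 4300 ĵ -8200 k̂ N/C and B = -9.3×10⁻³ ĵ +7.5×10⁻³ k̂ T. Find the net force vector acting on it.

v×B = (-1.07×10⁴, 3080, 3810) N/C.
E + v×B = (-1.07×10⁴, 7380, -4390) N/C.
F = q(E + v×B) = (−1.602×10⁻¹⁹ C)·(-1.07×10⁴, 7380, -4390) = (1.71×10⁻¹⁵, -1.18×10⁻¹⁵, 7.03×10⁻¹⁶) N.

F ≈ (1.71×10⁻¹⁵, -1.18×10⁻¹⁵, 7.03×10⁻¹⁶) N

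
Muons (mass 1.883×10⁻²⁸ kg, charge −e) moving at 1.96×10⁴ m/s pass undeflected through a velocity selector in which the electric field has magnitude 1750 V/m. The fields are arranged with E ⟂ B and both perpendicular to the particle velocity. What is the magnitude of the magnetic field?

Balance of forces in the selector: qE = qvB ⇒ B = E/v.
B = 1750/1.96×10⁴ = 0.0893 T.

B = 0.0893 T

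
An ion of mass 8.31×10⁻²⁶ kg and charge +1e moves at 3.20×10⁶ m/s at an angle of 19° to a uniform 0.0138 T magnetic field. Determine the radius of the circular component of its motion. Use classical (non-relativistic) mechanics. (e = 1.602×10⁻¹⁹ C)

v⊥ = v sinθ = 3.20×10⁶·sin19° ≈ 1.042×10⁶ m/s.
r = m v⊥/(|q|B) = (8.31×10⁻²⁶)(1.042×10⁶)/((1.602×10⁻¹⁹)(0.0138)) ≈ 39.2 m.

r ≈ 39.2 m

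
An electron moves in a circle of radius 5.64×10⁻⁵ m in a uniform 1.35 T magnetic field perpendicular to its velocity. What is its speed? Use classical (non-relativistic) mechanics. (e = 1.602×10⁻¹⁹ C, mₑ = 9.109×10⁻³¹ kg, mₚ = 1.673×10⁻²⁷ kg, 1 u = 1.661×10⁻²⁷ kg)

From |q|vB = mv²/r, v = |q|Br/m.
v = (1.602×10⁻¹⁹)(1.35)(5.64×10⁻⁵)/9.109×10⁻³¹ ≈ 1.34×10⁷ m/s.

v ≈ 1.34×10⁷ m/s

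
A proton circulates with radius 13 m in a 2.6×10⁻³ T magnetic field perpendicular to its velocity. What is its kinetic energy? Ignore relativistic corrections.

v = |q|Br/m, then KE = ½mv² = (qBr)²/(2m).
v = (1.602×10⁻¹⁹)(2.6×10⁻³)(13)/1.673×10⁻²⁷ ≈ 3.237×10⁶ m/s.
KE = ½(1.673×10⁻²⁷)(3.237×10⁶)² ≈ 8.8×10⁻¹⁵ J = 5.5×10⁴ eV.

KE ≈ 5.5×10⁴ eV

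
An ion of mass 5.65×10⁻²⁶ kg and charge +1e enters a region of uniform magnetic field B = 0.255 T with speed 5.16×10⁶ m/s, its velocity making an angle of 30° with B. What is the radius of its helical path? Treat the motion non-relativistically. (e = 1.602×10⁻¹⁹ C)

v⊥ = v sinθ = 5.16×10⁶·sin30° ≈ 2.580×10⁶ m/s.
r = m v⊥/(|q|B) = (5.65×10⁻²⁶)(2.580×10⁶)/((1.602×10⁻¹⁹)(0.255)) ≈ 3.57 m.

r ≈ 3.57 m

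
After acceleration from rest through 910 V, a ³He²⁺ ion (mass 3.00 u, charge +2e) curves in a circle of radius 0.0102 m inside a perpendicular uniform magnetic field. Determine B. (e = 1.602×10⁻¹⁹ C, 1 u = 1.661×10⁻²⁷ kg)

B ≈ 0.522 T

v = √(2|q|V/m) = √(2·3.204×10⁻¹⁹·910/4.983×10⁻²⁷) ≈ 3.421×10⁵ m/s.
B = mv/(|q|r) = (4.983×10⁻²⁷)(3.421×10⁵)/((3.204×10⁻¹⁹)(0.0102)) ≈ 0.522 T.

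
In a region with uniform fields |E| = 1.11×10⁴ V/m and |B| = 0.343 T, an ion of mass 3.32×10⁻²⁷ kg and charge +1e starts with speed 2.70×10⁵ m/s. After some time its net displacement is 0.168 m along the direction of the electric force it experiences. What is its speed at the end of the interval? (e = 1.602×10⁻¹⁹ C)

B does no work; ΔKE = |q|E d.
½mv_f² = ½mv₀² + |q|Ed = ½(3.32×10⁻²⁷)(2.70×10⁵)² + (1.602×10⁻¹⁹)(1.11×10⁴)(0.168) ≈ 1.210×10⁻¹⁶ J + 2.987×10⁻¹⁶ J ≈ 4.198×10⁻¹⁶ J.
v_f = √(2·4.198×10⁻¹⁶/3.32×10⁻²⁷) ≈ 5.03×10⁵ m/s.

v_f ≈ 5.03×10⁵ m/s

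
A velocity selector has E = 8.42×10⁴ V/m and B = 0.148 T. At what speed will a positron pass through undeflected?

For undeflected motion the electric and magnetic forces balance: qE = qvB.
v = E/B = 8.42×10⁴/0.148 = 5.69×10⁵ m/s.

v = 5.69×10⁵ m/s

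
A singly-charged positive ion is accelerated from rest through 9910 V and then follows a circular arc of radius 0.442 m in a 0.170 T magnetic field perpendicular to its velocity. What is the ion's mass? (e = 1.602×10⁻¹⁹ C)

Combine |q|V = ½mv² and r = mv/(|q|B): eliminate v to get m = qB²r²/(2V).
m = (1.602×10⁻¹⁹)(0.170)²(0.442)²/(2·9910) ≈ 4.56×10⁻²⁶ kg.

m ≈ 4.56×10⁻²⁶ kg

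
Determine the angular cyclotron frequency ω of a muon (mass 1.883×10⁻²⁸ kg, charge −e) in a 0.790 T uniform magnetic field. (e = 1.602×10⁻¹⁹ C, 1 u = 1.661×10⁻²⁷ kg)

ω ≈ 6.72×10⁸ rad/s

ω = |q|B/m.
ω = (1.602×10⁻¹⁹)(0.790)/1.883×10⁻²⁸ ≈ 6.72×10⁸ rad/s.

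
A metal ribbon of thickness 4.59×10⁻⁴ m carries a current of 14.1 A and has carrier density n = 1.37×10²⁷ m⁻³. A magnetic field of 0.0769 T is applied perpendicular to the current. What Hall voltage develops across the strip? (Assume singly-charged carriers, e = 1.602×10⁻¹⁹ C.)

V_H = IB/(n e t).
V_H = (14.1)(0.0769)/((1.37×10²⁷)(1.602×10⁻¹⁹)(4.59×10⁻⁴)) ≈ 1.08×10⁻⁵ V.

V_H ≈ 1.08×10⁻⁵ V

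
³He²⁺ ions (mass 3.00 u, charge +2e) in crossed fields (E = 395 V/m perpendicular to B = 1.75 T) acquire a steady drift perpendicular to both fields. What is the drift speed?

v_d ≈ 226 m/s

In crossed fields the guiding centre drifts at v_d = |E×B|/B² = E/B, independent of charge and mass.
v_d = 395/1.75 = 226 m/s.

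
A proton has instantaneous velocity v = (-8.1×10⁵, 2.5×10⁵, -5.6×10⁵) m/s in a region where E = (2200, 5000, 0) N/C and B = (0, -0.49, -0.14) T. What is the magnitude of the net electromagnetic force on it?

v×B = (-3.09×10⁵, -1.13×10⁵, 3.97×10⁵) N/C.
E + v×B = (-3.07×10⁵, -1.08×10⁵, 3.97×10⁵) N/C.
F = q(E + v×B) = (1.602×10⁻¹⁹ C)·(-3.07×10⁵, -1.08×10⁵, 3.97×10⁵) = (-4.92×10⁻¹⁴, -1.74×10⁻¹⁴, 6.36×10⁻¹⁴) N.
|F| = 8.23×10⁻¹⁴ N.

|F| ≈ 8.23×10⁻¹⁴ N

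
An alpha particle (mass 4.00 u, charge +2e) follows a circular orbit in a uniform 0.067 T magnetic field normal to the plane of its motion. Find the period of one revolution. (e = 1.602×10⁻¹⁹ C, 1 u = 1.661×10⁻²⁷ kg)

The cyclotron period depends only on m, q, B: T = 2πm/(|q|B).
T = 2π(6.644×10⁻²⁷)/((3.204×10⁻¹⁹)(0.067)) ≈ 1.9×10⁻⁶ s.

T ≈ 1.9×10⁻⁶ s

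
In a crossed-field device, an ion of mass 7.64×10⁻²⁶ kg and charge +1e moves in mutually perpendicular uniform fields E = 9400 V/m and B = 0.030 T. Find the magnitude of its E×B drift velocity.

The E×B drift speed is v_d = E/B.
v_d = 9400/0.030 = 3.1×10⁵ m/s.

v_d ≈ 3.1×10⁵ m/s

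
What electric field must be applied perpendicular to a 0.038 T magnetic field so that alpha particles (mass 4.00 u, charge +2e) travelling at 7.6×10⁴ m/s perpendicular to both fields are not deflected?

For straight-line motion qE = qvB, so E = vB.
E = 7.6×10⁴ × 0.038 = 2900 V/m.

E = 2900 V/m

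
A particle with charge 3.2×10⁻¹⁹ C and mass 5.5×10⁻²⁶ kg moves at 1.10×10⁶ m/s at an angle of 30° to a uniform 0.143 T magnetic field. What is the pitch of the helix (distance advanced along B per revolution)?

v∥ = v cosθ = 1.10×10⁶·cos30° ≈ 9.526×10⁵ m/s.
T = 2πm/(|q|B) = 2π(5.5×10⁻²⁶)/((3.2×10⁻¹⁹)(0.143)) ≈ 7.552×10⁻⁶ s.
pitch = v∥ T = (9.526×10⁵)(7.552×10⁻⁶) ≈ 7.19 m.

p ≈ 7.19 m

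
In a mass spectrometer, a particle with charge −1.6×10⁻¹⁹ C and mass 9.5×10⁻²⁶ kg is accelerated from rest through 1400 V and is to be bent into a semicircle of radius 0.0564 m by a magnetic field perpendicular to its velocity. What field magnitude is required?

v = √(2|q|V/m) = √(2·1.6×10⁻¹⁹·1400/9.5×10⁻²⁶) ≈ 6.867×10⁴ m/s.
B = mv/(|q|r) = (9.5×10⁻²⁶)(6.867×10⁴)/((1.6×10⁻¹⁹)(0.0564)) ≈ 0.723 T.

B ≈ 0.723 T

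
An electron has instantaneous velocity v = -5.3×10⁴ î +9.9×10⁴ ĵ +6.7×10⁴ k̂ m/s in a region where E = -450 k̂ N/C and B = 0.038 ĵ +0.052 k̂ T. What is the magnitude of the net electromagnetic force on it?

v×B = (2600, 2760, -2010) N/C.
E + v×B = (2600, 2760, -2460) N/C.
F = q(E + v×B) = (−1.602×10⁻¹⁹ C)·(2600, 2760, -2460) = (-4.17×10⁻¹⁶, -4.42×10⁻¹⁶, 3.95×10⁻¹⁶) N.
|F| = 7.24×10⁻¹⁶ N.

|F| ≈ 7.24×10⁻¹⁶ N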